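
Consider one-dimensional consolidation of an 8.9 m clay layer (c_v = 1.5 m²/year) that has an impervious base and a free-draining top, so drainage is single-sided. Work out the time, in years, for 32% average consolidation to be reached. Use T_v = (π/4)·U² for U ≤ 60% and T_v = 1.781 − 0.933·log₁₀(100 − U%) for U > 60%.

Drainage path length: H_d = H = 8.9 m (single drainage).
U ≤ 60%: T_v = (π/4)·U² = (π/4)×0.32² = 0.080425.
t = T_v·H_d²/c_v = 0.080425×8.9²/1.5 = 4.247 years.

t ≈ 4.25 years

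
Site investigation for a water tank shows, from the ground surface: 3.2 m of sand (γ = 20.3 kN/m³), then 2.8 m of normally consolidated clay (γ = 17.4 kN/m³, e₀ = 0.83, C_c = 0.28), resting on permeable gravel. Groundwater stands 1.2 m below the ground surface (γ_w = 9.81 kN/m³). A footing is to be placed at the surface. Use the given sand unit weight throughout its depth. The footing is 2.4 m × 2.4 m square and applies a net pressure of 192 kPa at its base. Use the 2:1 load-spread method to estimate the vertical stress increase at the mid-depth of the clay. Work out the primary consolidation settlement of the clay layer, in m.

Mid-depth of clay below the ground surface: z = 3.2 + 2.8/2 = 4.6 m.
Total vertical stress at mid-clay: σ_v = 20.3×3.2 + 17.4×1.4 = 89.32 kPa.
Pore pressure: u = 9.81×(4.6 − 1.2) = 33.354 kPa.
Initial effective stress: σ'_0 = σ_v − u = 89.32 − 33.354 = 55.966 kPa.
Stress increase at mid-clay by the 2:1 spreading method:
Δσ = qBL/((B+z)(L+z)) = 192×2.4×2.4/((2.4+4.6)(2.4+4.6)) = 22.57 kPa
Final effective stress: σ'_f = σ'_0 + Δσ = 55.966 + 22.57 = 78.536 kPa.
Normally consolidated clay, so the full stress increment lies on the virgin compression line:
S_c = C_c·H/(1+e₀)·log₁₀(σ'_f/σ'_0) = 0.28×2.8/(1+0.83)×log₁₀(78.536/55.966)
    = 0.42842 × 0.14714 = 0.06304 m

S_c ≈ 0.063 m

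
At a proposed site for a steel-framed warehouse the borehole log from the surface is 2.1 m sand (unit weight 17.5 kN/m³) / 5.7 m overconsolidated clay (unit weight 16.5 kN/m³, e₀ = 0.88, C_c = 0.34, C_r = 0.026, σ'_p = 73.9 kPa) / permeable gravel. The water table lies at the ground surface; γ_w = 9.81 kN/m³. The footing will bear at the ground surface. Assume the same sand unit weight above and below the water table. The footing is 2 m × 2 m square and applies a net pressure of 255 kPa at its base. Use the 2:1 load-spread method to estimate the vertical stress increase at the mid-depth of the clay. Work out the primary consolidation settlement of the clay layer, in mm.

S_c ≈ 16.1 mm

Mid-depth of clay below the ground surface: z = 2.1 + 5.7/2 = 4.95 m.
Total vertical stress at mid-clay: σ_v = 17.5×2.1 + 16.5×2.85 = 83.775 kPa.
Pore pressure: u = 9.81×(4.95 − 0) = 48.56 kPa.
Initial effective stress: σ'_0 = σ_v − u = 83.775 − 48.56 = 35.215 kPa.
Stress increase at mid-clay by the 2:1 spreading method:
Δσ = qBL/((B+z)(L+z)) = 255×2×2/((2+4.95)(2+4.95)) = 21.117 kPa
Final effective stress: σ'_f = 35.215 + 21.117 = 56.332 kPa.
σ'_f = 56.332 ≤ σ'_p = 73.9 kPa, so the clay remains overconsolidated and only the recompression index applies:
S_c = C_r·H/(1+e₀)·log₁₀(σ'_f/σ'_0) = 0.026×5.7/1.88×log₁₀(56.332/35.215)
    = 0.078829 × 0.20403 = 0.01608 m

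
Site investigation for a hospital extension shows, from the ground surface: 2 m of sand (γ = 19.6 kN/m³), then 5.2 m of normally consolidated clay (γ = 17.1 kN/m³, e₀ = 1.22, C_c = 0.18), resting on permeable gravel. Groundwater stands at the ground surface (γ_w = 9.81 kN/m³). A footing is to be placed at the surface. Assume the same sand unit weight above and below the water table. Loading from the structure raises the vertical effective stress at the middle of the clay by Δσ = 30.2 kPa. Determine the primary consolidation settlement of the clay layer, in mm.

Mid-depth of clay below the ground surface: z = 2 + 5.2/2 = 4.6 m.
Total vertical stress at mid-clay: σ_v = 19.6×2 + 17.1×2.6 = 83.66 kPa.
Pore pressure: u = 9.81×(4.6 − 0) = 45.126 kPa.
Initial effective stress: σ'_0 = σ_v − u = 83.66 − 45.126 = 38.534 kPa.
Final effective stress: σ'_f = σ'_0 + Δσ = 38.534 + 30.2 = 68.734 kPa.
Normally consolidated clay, so the full stress increment lies on the virgin compression line:
S_c = C_c·H/(1+e₀)·log₁₀(σ'_f/σ'_0) = 0.18×5.2/(1+1.22)×log₁₀(68.734/38.534)
    = 0.42162 × 0.25133 = 0.106 m

S_c ≈ 106 mm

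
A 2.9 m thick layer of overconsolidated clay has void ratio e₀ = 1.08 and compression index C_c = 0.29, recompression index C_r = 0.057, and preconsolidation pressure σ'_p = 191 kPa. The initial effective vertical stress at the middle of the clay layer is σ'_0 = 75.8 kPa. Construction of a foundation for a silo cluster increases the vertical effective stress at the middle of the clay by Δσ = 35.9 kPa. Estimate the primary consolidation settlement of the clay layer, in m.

S_c ≈ 0.0134 m

Final effective stress: σ'_f = 75.8 + 35.9 = 111.7 kPa.
σ'_f = 111.7 ≤ σ'_p = 191 kPa, so the clay remains overconsolidated and only the recompression index applies:
S_c = C_r·H/(1+e₀)·log₁₀(σ'_f/σ'_0) = 0.057×2.9/2.08×log₁₀(111.7/75.8)
    = 0.079469 × 0.16838 = 0.01338 m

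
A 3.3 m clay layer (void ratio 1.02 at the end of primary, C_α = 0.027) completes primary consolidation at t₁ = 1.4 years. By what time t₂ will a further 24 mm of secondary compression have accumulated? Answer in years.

t₂ ≈ 4.9 years

S_s = C_α·H/(1+e_p)·log₁₀(t₂/t₁) ⇒ log₁₀(t₂/t₁) = S_s·(1+e_p)/(C_α·H).
log₁₀(t₂/t₁) = 0.024 × (1+1.02) / (0.027×3.3) = 0.5441
t₂ = t₁ × 10^0.5441 = 1.4 × 3.5 = 4.9 years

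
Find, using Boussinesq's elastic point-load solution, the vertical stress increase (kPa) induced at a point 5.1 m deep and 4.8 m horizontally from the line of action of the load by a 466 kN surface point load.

Boussinesq vertical stress below a point load on an elastic half-space:
Δσ_z = 3P/(2πz²) · [1 + (r/z)²]^(−5/2)
r/z = 4.8/5.1 = 0.94118; [1+(r/z)²]^(−5/2) = 0.20476.
Δσ_z = 3×466/(2π×5.1²) × 0.20476 = 8.5543 × 0.20476 = 1.752 kPa

Δσ_z ≈ 1.75 kPa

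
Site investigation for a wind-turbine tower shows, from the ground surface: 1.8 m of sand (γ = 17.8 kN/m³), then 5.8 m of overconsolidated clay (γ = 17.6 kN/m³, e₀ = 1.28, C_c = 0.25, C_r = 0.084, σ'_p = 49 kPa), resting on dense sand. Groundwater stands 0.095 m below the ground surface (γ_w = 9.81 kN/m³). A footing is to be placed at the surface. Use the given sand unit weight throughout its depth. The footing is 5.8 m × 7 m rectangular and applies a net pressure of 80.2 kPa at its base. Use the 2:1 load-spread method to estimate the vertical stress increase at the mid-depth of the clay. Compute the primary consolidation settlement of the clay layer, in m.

S_c ≈ 0.0994 m

Mid-depth of clay below the ground surface: z = 1.8 + 5.8/2 = 4.7 m.
Total vertical stress at mid-clay: σ_v = 17.8×1.8 + 17.6×2.9 = 83.08 kPa.
Pore pressure: u = 9.81×(4.7 − 0.095) = 45.175 kPa.
Initial effective stress: σ'_0 = σ_v − u = 83.08 − 45.175 = 37.905 kPa.
Stress increase at mid-clay by the 2:1 spreading method:
Δσ = qBL/((B+z)(L+z)) = 80.2×5.8×7/((5.8+4.7)(7+4.7)) = 26.505 kPa
Final effective stress: σ'_f = 37.905 + 26.505 = 64.41 kPa.
σ'_f = 64.41 > σ'_p = 49 kPa, so the stress path crosses the preconsolidation pressure — recompression up to σ'_p, then virgin compression beyond:
S_c = H/(1+e₀)·[C_r·log₁₀(σ'_p/σ'_0) + C_c·log₁₀(σ'_f/σ'_p)]
    = 5.8/2.28 × [0.084×log₁₀(49/37.905) + 0.25×log₁₀(64.41/49)]
    = 2.5439 × [0.009366 + 0.029689] = 0.09935 m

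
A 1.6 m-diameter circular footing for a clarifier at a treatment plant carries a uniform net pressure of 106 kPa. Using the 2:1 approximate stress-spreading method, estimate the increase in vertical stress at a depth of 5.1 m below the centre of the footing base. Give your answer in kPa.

By the 2:1 method the load spreads at 1 horizontal : 2 vertical, so at depth z the loaded area has grown by z in each plan dimension:
Δσ ≈ qD²/(D+z)² = 106×1.6²/(1.6+5.1)² = 6.045 kPa

Δσ_z ≈ 6.04 kPa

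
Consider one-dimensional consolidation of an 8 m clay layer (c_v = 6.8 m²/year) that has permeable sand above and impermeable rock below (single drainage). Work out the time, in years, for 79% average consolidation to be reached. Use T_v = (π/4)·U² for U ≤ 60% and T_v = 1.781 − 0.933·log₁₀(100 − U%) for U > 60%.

Drainage path length: H_d = H = 8 m (single drainage).
U > 60%: T_v = 1.781 − 0.933·log₁₀(100 − 79) = 0.54737.
t = T_v·H_d²/c_v = 0.54737×8²/6.8 = 5.152 years.

t ≈ 5.15 years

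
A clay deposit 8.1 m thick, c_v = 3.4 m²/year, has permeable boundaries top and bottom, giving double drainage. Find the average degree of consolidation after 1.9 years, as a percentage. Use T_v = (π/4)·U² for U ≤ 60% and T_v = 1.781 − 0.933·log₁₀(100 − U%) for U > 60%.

Drainage path length: H_d = H/2 = 4.05 m (double drainage).
T_v = c_v·t/H_d² = 3.4×1.9/4.05² = 0.39384.
T_v = 0.39384 corresponds to the U > 60% branch:
U = 1 − 10^((1.781 − T_v)/0.933)/100 = 0.6933

U ≈ 69.3 %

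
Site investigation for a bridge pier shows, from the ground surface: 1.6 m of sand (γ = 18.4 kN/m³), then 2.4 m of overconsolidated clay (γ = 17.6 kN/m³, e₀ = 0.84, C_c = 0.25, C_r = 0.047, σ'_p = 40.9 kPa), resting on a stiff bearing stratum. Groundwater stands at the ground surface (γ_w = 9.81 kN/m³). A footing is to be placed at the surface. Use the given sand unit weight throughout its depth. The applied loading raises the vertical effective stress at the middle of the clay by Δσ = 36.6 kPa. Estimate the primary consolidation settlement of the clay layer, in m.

S_c ≈ 0.0688 m

Mid-depth of clay below the ground surface: z = 1.6 + 2.4/2 = 2.8 m.
Total vertical stress at mid-clay: σ_v = 18.4×1.6 + 17.6×1.2 = 50.56 kPa.
Pore pressure: u = 9.81×(2.8 − 0) = 27.468 kPa.
Initial effective stress: σ'_0 = σ_v − u = 50.56 − 27.468 = 23.092 kPa.
Final effective stress: σ'_f = 23.092 + 36.6 = 59.692 kPa.
σ'_f = 59.692 > σ'_p = 40.9 kPa, so the stress path crosses the preconsolidation pressure — recompression up to σ'_p, then virgin compression beyond:
S_c = H/(1+e₀)·[C_r·log₁₀(σ'_p/σ'_0) + C_c·log₁₀(σ'_f/σ'_p)]
    = 2.4/1.84 × [0.047×log₁₀(40.9/23.092) + 0.25×log₁₀(59.692/40.9)]
    = 1.3043 × [0.011668 + 0.041048] = 0.06876 m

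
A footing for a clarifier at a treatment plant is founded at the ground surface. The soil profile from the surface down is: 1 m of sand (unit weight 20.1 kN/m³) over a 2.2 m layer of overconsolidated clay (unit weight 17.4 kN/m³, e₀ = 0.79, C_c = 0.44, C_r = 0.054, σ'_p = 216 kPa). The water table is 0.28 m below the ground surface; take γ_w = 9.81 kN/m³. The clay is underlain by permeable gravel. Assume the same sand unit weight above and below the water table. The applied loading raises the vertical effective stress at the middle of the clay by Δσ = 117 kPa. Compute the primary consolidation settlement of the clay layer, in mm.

Mid-depth of clay below the ground surface: z = 1 + 2.2/2 = 2.1 m.
Total vertical stress at mid-clay: σ_v = 20.1×1 + 17.4×1.1 = 39.24 kPa.
Pore pressure: u = 9.81×(2.1 − 0.28) = 17.854 kPa.
Initial effective stress: σ'_0 = σ_v − u = 39.24 − 17.854 = 21.386 kPa.
Final effective stress: σ'_f = 21.386 + 117 = 138.39 kPa.
σ'_f = 138.39 ≤ σ'_p = 216 kPa, so the clay remains overconsolidated and only the recompression index applies:
S_c = C_r·H/(1+e₀)·log₁₀(σ'_f/σ'_0) = 0.054×2.2/1.79×log₁₀(138.39/21.386)
    = 0.066371 × 0.81098 = 0.05383 m

S_c ≈ 53.8 mm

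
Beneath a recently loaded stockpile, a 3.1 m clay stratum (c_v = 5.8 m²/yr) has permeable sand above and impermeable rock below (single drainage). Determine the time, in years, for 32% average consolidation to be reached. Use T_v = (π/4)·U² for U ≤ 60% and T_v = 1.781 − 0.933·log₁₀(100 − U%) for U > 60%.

Drainage path length: H_d = H = 3.1 m (single drainage).
U ≤ 60%: T_v = (π/4)·U² = (π/4)×0.32² = 0.080425.
t = T_v·H_d²/c_v = 0.080425×3.1²/5.8 = 0.1333 years.

t ≈ 0.133 years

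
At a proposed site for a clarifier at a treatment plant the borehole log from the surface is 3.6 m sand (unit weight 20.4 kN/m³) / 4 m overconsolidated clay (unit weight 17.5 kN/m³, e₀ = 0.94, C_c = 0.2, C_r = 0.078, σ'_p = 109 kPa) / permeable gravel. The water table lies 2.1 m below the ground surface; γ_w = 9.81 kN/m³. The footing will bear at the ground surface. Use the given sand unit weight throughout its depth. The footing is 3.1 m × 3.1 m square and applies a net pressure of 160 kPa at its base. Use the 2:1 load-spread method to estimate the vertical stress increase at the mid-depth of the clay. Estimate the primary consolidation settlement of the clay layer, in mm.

S_c ≈ 16.9 mm

Mid-depth of clay below the ground surface: z = 3.6 + 4/2 = 5.6 m.
Total vertical stress at mid-clay: σ_v = 20.4×3.6 + 17.5×2 = 108.44 kPa.
Pore pressure: u = 9.81×(5.6 − 2.1) = 34.335 kPa.
Initial effective stress: σ'_0 = σ_v − u = 108.44 − 34.335 = 74.105 kPa.
Stress increase at mid-clay by the 2:1 spreading method:
Δσ = qBL/((B+z)(L+z)) = 160×3.1×3.1/((3.1+5.6)(3.1+5.6)) = 20.314 kPa
Final effective stress: σ'_f = 74.105 + 20.314 = 94.419 kPa.
σ'_f = 94.419 ≤ σ'_p = 109 kPa, so the clay remains overconsolidated and only the recompression index applies:
S_c = C_r·H/(1+e₀)·log₁₀(σ'_f/σ'_0) = 0.078×4/1.94×log₁₀(94.419/74.105)
    = 0.16083 × 0.10521 = 0.01692 m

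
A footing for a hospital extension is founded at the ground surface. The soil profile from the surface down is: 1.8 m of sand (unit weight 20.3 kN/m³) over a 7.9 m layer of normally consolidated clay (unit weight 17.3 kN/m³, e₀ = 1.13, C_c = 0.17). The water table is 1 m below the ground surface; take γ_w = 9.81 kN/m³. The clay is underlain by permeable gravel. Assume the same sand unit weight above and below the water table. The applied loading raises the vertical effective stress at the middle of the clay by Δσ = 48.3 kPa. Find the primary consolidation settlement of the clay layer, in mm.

S_c ≈ 165 mm

Mid-depth of clay below the ground surface: z = 1.8 + 7.9/2 = 5.75 m.
Total vertical stress at mid-clay: σ_v = 20.3×1.8 + 17.3×3.95 = 104.88 kPa.
Pore pressure: u = 9.81×(5.75 − 1) = 46.598 kPa.
Initial effective stress: σ'_0 = σ_v − u = 104.88 − 46.598 = 58.282 kPa.
Final effective stress: σ'_f = σ'_0 + Δσ = 58.282 + 48.3 = 106.58 kPa.
Normally consolidated clay, so the full stress increment lies on the virgin compression line:
S_c = C_c·H/(1+e₀)·log₁₀(σ'_f/σ'_0) = 0.17×7.9/(1+1.13)×log₁₀(106.58/58.282)
    = 0.63052 × 0.26214 = 0.1653 m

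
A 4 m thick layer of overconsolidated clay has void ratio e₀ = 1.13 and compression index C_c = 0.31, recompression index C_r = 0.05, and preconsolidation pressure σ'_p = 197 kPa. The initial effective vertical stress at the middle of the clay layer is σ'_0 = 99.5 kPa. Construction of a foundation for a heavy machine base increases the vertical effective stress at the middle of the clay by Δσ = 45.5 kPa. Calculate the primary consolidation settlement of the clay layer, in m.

S_c ≈ 0.0154 m

Final effective stress: σ'_f = 99.5 + 45.5 = 145 kPa.
σ'_f = 145 ≤ σ'_p = 197 kPa, so the clay remains overconsolidated and only the recompression index applies:
S_c = C_r·H/(1+e₀)·log₁₀(σ'_f/σ'_0) = 0.05×4/2.13×log₁₀(145/99.5)
    = 0.093895 × 0.16354 = 0.01536 m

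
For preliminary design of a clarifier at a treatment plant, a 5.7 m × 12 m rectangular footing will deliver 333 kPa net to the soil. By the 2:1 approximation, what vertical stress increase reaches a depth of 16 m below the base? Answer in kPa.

Δσ_z ≈ 37.5 kPa

By the 2:1 method the load spreads at 1 horizontal : 2 vertical, so at depth z the loaded area has grown by z in each plan dimension:
Δσ = qBL/((B+z)(L+z)) = 333×5.7×12/((5.7+16)(12+16)) = 37.487 kPa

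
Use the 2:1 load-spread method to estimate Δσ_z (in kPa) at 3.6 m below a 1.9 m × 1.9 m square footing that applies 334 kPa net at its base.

By the 2:1 method the load spreads at 1 horizontal : 2 vertical, so at depth z the loaded area has grown by z in each plan dimension:
Δσ = qBL/((B+z)(L+z)) = 334×1.9×1.9/((1.9+3.6)(1.9+3.6)) = 39.859 kPa

Δσ_z ≈ 39.9 kPa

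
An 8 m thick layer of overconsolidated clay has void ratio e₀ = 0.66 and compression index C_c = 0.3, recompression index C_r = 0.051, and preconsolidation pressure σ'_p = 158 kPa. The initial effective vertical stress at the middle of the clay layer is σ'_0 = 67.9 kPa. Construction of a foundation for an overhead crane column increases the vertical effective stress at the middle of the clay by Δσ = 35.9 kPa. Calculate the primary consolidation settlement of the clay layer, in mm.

S_c ≈ 45.3 mm

Final effective stress: σ'_f = 67.9 + 35.9 = 103.8 kPa.
σ'_f = 103.8 ≤ σ'_p = 158 kPa, so the clay remains overconsolidated and only the recompression index applies:
S_c = C_r·H/(1+e₀)·log₁₀(σ'_f/σ'_0) = 0.051×8/1.66×log₁₀(103.8/67.9)
    = 0.24578 × 0.18433 = 0.04531 m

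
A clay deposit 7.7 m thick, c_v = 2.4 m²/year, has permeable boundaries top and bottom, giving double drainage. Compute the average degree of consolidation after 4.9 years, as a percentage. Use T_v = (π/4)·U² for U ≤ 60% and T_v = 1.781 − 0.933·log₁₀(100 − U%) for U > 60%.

U ≈ 88.6 %

Drainage path length: H_d = H/2 = 3.85 m (double drainage).
T_v = c_v·t/H_d² = 2.4×4.9/3.85² = 0.79339.
T_v = 0.79339 corresponds to the U > 60% branch:
U = 1 − 10^((1.781 − T_v)/0.933)/100 = 0.8856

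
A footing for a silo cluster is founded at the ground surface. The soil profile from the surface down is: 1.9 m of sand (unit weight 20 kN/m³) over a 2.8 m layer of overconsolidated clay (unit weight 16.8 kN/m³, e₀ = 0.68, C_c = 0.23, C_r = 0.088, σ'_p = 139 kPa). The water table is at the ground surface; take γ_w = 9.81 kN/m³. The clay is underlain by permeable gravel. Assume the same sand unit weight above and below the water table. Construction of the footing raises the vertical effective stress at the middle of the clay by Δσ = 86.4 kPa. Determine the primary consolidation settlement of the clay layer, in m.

S_c ≈ 0.0877 m

Mid-depth of clay below the ground surface: z = 1.9 + 2.8/2 = 3.3 m.
Total vertical stress at mid-clay: σ_v = 20×1.9 + 16.8×1.4 = 61.52 kPa.
Pore pressure: u = 9.81×(3.3 − 0) = 32.373 kPa.
Initial effective stress: σ'_0 = σ_v − u = 61.52 − 32.373 = 29.147 kPa.
Final effective stress: σ'_f = 29.147 + 86.4 = 115.55 kPa.
σ'_f = 115.55 ≤ σ'_p = 139 kPa, so the clay remains overconsolidated and only the recompression index applies:
S_c = C_r·H/(1+e₀)·log₁₀(σ'_f/σ'_0) = 0.088×2.8/1.68×log₁₀(115.55/29.147)
    = 0.14667 × 0.59818 = 0.08773 m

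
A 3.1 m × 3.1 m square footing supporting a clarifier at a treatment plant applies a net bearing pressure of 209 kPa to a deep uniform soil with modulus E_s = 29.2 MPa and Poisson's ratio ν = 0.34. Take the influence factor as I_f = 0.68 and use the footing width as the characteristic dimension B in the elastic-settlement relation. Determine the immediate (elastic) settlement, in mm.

Immediate (elastic) settlement: S_e = q·B·(1−ν²)/E_s · I_f.
E_s = 29.2 MPa = 29200 kPa.
S_e = 209 × 3.1 × (1 − 0.34²) / 29200 × 0.68
    = 209 × 3.1 × 0.8844 / 29200 × 0.68
    = 0.01334 m = 13.34 mm

S_e ≈ 13.3 mm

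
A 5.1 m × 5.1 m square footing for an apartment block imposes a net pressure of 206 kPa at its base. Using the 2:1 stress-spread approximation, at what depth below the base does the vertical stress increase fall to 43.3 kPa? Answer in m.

2:1 spreading — at depth z the loaded area has grown by z in each plan dimension:
qB²/(B+z)² = Δσ_z ⇒ z = B(√(q/Δσ_z) − 1) = 5.1×(√(206/43.3) − 1) = 6.024 m

z ≈ 6.02 m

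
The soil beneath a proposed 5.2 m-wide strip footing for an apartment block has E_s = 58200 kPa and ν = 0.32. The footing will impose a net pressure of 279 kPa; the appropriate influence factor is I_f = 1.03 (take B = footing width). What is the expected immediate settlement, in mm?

S_e ≈ 23 mm

Immediate (elastic) settlement: S_e = q·B·(1−ν²)/E_s · I_f.
S_e = 279 × 5.2 × (1 − 0.32²) / 58200 × 1.03
    = 279 × 5.2 × 0.8976 / 58200 × 1.03
    = 0.02305 m = 23.05 mm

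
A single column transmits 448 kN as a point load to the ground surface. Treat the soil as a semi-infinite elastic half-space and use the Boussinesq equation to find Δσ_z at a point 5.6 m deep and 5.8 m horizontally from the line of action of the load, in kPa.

Boussinesq vertical stress below a point load on an elastic half-space:
Δσ_z = 3P/(2πz²) · [1 + (r/z)²]^(−5/2)
r/z = 5.8/5.6 = 1.0357; [1+(r/z)²]^(−5/2) = 0.16168.
Δσ_z = 3×448/(2π×5.6²) × 0.16168 = 6.8209 × 0.16168 = 1.103 kPa

Δσ_z ≈ 1.1 kPa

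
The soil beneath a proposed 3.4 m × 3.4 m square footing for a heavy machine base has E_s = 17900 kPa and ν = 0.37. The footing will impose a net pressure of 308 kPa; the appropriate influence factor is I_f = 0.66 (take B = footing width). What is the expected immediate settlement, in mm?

S_e ≈ 33.3 mm

Immediate (elastic) settlement: S_e = q·B·(1−ν²)/E_s · I_f.
S_e = 308 × 3.4 × (1 − 0.37²) / 17900 × 0.66
    = 308 × 3.4 × 0.8631 / 17900 × 0.66
    = 0.03333 m = 33.33 mm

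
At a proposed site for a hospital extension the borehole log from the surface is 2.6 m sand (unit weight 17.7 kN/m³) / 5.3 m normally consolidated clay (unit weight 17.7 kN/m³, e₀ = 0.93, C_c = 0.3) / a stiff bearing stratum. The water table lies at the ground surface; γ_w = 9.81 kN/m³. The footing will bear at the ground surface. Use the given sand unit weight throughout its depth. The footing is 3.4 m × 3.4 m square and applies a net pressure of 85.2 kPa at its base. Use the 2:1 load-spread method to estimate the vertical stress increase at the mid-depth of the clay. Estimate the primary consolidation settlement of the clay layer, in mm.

Mid-depth of clay below the ground surface: z = 2.6 + 5.3/2 = 5.25 m.
Total vertical stress at mid-clay: σ_v = 17.7×2.6 + 17.7×2.65 = 92.925 kPa.
Pore pressure: u = 9.81×(5.25 − 0) = 51.503 kPa.
Initial effective stress: σ'_0 = σ_v − u = 92.925 − 51.503 = 41.422 kPa.
Stress increase at mid-clay by the 2:1 spreading method:
Δσ = qBL/((B+z)(L+z)) = 85.2×3.4×3.4/((3.4+5.25)(3.4+5.25)) = 13.163 kPa
Final effective stress: σ'_f = σ'_0 + Δσ = 41.422 + 13.163 = 54.585 kPa.
Normally consolidated clay, so the full stress increment lies on the virgin compression line:
S_c = C_c·H/(1+e₀)·log₁₀(σ'_f/σ'_0) = 0.3×5.3/(1+0.93)×log₁₀(54.585/41.422)
    = 0.82383 × 0.11984 = 0.09873 m

S_c ≈ 98.7 mm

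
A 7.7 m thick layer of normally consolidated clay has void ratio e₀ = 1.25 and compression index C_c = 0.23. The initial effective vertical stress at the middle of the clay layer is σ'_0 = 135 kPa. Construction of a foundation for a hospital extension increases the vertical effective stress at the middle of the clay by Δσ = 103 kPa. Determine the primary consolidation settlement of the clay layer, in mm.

Final effective stress: σ'_f = σ'_0 + Δσ = 135 + 103 = 238 kPa.
Normally consolidated clay, so the full stress increment lies on the virgin compression line:
S_c = C_c·H/(1+e₀)·log₁₀(σ'_f/σ'_0) = 0.23×7.7/(1+1.25)×log₁₀(238/135)
    = 0.78711 × 0.24624 = 0.1938 m

S_c ≈ 194 mm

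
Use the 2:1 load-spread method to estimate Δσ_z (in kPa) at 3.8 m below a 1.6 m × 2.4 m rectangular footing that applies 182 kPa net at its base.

Δσ_z ≈ 20.9 kPa

By the 2:1 method the load spreads at 1 horizontal : 2 vertical, so at depth z the loaded area has grown by z in each plan dimension:
Δσ = qBL/((B+z)(L+z)) = 182×1.6×2.4/((1.6+3.8)(2.4+3.8)) = 20.875 kPa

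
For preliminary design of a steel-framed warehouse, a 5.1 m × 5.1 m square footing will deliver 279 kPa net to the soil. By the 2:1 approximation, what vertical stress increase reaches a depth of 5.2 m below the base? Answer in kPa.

Δσ_z ≈ 68.4 kPa

By the 2:1 method the load spreads at 1 horizontal : 2 vertical, so at depth z the loaded area has grown by z in each plan dimension:
Δσ = qBL/((B+z)(L+z)) = 279×5.1×5.1/((5.1+5.2)(5.1+5.2)) = 68.402 kPa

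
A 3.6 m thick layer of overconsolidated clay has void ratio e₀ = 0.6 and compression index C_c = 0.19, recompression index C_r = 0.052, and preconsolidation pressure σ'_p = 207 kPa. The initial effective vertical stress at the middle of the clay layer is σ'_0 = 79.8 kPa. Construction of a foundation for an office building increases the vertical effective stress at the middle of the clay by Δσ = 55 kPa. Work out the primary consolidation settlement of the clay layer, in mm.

Final effective stress: σ'_f = 79.8 + 55 = 134.8 kPa.
σ'_f = 134.8 ≤ σ'_p = 207 kPa, so the clay remains overconsolidated and only the recompression index applies:
S_c = C_r·H/(1+e₀)·log₁₀(σ'_f/σ'_0) = 0.052×3.6/1.6×log₁₀(134.8/79.8)
    = 0.117 × 0.22769 = 0.02664 m

S_c ≈ 26.6 mm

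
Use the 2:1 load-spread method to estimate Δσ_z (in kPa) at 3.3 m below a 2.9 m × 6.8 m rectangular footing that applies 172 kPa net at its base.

By the 2:1 method the load spreads at 1 horizontal : 2 vertical, so at depth z the loaded area has grown by z in each plan dimension:
Δσ = qBL/((B+z)(L+z)) = 172×2.9×6.8/((2.9+3.3)(6.8+3.3)) = 54.165 kPa

Δσ_z ≈ 54.2 kPa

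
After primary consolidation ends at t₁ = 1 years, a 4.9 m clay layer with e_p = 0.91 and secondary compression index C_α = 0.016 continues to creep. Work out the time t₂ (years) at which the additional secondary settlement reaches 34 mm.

t₂ ≈ 6.73 years

S_s = C_α·H/(1+e_p)·log₁₀(t₂/t₁) ⇒ log₁₀(t₂/t₁) = S_s·(1+e_p)/(C_α·H).
log₁₀(t₂/t₁) = 0.034 × (1+0.91) / (0.016×4.9) = 0.8283
t₂ = t₁ × 10^0.8283 = 1 × 6.735 = 6.735 years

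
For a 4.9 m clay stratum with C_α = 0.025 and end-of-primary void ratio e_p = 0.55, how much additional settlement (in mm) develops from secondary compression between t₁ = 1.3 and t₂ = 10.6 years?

S_s ≈ 72 mm

Secondary compression: S_s = C_α·H/(1+e_p)·log₁₀(t₂/t₁)
S_s = 0.025×4.9/(1+0.55)×log₁₀(10.6/1.3)
    = 0.07903 × 0.9114 = 0.07203 m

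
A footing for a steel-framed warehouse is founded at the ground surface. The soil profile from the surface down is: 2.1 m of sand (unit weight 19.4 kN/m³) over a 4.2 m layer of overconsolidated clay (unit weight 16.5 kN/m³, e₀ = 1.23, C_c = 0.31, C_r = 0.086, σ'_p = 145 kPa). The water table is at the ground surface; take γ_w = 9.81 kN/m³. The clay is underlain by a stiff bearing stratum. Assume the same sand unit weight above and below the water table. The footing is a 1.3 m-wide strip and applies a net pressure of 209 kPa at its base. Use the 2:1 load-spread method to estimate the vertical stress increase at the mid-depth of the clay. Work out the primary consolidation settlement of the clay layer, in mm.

S_c ≈ 62.9 mm

Mid-depth of clay below the ground surface: z = 2.1 + 4.2/2 = 4.2 m.
Total vertical stress at mid-clay: σ_v = 19.4×2.1 + 16.5×2.1 = 75.39 kPa.
Pore pressure: u = 9.81×(4.2 − 0) = 41.202 kPa.
Initial effective stress: σ'_0 = σ_v − u = 75.39 − 41.202 = 34.188 kPa.
Stress increase at mid-clay by the 2:1 spreading method:
Δσ = qB/(B+z) = 209×1.3/(1.3+4.2) = 49.4 kPa
Final effective stress: σ'_f = 34.188 + 49.4 = 83.588 kPa.
σ'_f = 83.588 ≤ σ'_p = 145 kPa, so the clay remains overconsolidated and only the recompression index applies:
S_c = C_r·H/(1+e₀)·log₁₀(σ'_f/σ'_0) = 0.086×4.2/2.23×log₁₀(83.588/34.188)
    = 0.16197 × 0.38827 = 0.06289 m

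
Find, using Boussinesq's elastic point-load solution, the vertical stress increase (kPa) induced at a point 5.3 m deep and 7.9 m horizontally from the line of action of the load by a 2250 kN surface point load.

Boussinesq vertical stress below a point load on an elastic half-space:
Δσ_z = 3P/(2πz²) · [1 + (r/z)²]^(−5/2)
r/z = 7.9/5.3 = 1.4906; [1+(r/z)²]^(−5/2) = 0.053673.
Δσ_z = 3×2250/(2π×5.3²) × 0.053673 = 38.245 × 0.053673 = 2.053 kPa

Δσ_z ≈ 2.05 kPa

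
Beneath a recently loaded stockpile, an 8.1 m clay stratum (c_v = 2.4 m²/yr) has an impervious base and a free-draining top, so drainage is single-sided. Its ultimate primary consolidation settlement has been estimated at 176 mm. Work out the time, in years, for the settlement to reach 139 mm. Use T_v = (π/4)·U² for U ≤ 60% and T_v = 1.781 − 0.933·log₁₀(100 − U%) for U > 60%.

t ≈ 15 years

Drainage path length: H_d = H = 8.1 m (single drainage).
U = S(t)/S_ult = 139/176 = 0.7898.
U > 60%: T_v = 1.781 − 0.933·log₁₀(100 − 78.977) = 0.54693.
t = T_v·H_d²/c_v = 0.54693×8.1²/2.4 = 14.95 years.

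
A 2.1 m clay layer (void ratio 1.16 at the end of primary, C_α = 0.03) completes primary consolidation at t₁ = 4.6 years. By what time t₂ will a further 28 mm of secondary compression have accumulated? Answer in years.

S_s = C_α·H/(1+e_p)·log₁₀(t₂/t₁) ⇒ log₁₀(t₂/t₁) = S_s·(1+e_p)/(C_α·H).
log₁₀(t₂/t₁) = 0.028 × (1+1.16) / (0.03×2.1) = 0.96
t₂ = t₁ × 10^0.96 = 4.6 × 9.12 = 41.95 years

t₂ ≈ 42 years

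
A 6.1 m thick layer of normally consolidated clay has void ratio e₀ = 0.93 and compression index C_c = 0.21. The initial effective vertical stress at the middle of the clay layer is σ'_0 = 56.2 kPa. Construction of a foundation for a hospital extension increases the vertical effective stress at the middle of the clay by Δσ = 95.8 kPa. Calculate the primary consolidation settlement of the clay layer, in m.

S_c ≈ 0.287 m

Final effective stress: σ'_f = σ'_0 + Δσ = 56.2 + 95.8 = 152 kPa.
Normally consolidated clay, so the full stress increment lies on the virgin compression line:
S_c = C_c·H/(1+e₀)·log₁₀(σ'_f/σ'_0) = 0.21×6.1/(1+0.93)×log₁₀(152/56.2)
    = 0.66373 × 0.43211 = 0.2868 m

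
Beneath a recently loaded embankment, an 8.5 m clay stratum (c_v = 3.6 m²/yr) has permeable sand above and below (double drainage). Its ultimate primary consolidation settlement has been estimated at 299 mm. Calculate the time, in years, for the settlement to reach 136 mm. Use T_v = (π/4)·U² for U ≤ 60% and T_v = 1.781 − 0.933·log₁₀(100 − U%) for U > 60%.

Drainage path length: H_d = H/2 = 4.25 m (double drainage).
U = S(t)/S_ult = 136/299 = 0.4548.
U ≤ 60%: T_v = (π/4)·U² = (π/4)×0.45485² = 0.16249.
t = T_v·H_d²/c_v = 0.16249×4.25²/3.6 = 0.8153 years.

t ≈ 0.815 years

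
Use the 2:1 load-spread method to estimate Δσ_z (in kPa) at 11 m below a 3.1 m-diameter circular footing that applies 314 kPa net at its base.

Δσ_z ≈ 15.2 kPa

By the 2:1 method the load spreads at 1 horizontal : 2 vertical, so at depth z the loaded area has grown by z in each plan dimension:
Δσ ≈ qD²/(D+z)² = 314×3.1²/(3.1+11)² = 15.178 kPa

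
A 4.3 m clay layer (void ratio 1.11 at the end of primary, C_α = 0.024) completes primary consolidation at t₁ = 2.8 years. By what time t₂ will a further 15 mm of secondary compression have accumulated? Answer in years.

t₂ ≈ 5.67 years

S_s = C_α·H/(1+e_p)·log₁₀(t₂/t₁) ⇒ log₁₀(t₂/t₁) = S_s·(1+e_p)/(C_α·H).
log₁₀(t₂/t₁) = 0.015 × (1+1.11) / (0.024×4.3) = 0.3067
t₂ = t₁ × 10^0.3067 = 2.8 × 2.026 = 5.673 years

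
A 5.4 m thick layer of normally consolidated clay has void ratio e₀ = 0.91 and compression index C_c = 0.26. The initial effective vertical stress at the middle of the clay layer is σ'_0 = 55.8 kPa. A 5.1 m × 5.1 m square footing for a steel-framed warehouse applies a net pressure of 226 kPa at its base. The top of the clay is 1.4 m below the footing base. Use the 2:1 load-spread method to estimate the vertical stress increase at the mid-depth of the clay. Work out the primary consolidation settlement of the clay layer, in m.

S_c ≈ 0.258 m

Mid-depth of clay below the footing base: z = 1.4 + 5.4/2 = 4.1 m.
Stress increase at mid-clay by the 2:1 spreading method:
Δσ = qBL/((B+z)(L+z)) = 226×5.1×5.1/((5.1+4.1)(5.1+4.1)) = 69.45 kPa
Final effective stress: σ'_f = σ'_0 + Δσ = 55.8 + 69.45 = 125.25 kPa.
Normally consolidated clay, so the full stress increment lies on the virgin compression line:
S_c = C_c·H/(1+e₀)·log₁₀(σ'_f/σ'_0) = 0.26×5.4/(1+0.91)×log₁₀(125.25/55.8)
    = 0.73508 × 0.35114 = 0.2581 m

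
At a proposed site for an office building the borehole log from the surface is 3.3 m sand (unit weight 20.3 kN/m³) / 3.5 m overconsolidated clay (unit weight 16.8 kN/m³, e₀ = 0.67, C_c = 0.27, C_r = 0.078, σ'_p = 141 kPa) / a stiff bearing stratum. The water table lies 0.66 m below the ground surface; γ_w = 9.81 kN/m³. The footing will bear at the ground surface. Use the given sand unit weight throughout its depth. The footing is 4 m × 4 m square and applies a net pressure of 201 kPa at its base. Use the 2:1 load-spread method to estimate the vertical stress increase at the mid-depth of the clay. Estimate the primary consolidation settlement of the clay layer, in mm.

S_c ≈ 39.2 mm

Mid-depth of clay below the ground surface: z = 3.3 + 3.5/2 = 5.05 m.
Total vertical stress at mid-clay: σ_v = 20.3×3.3 + 16.8×1.75 = 96.39 kPa.
Pore pressure: u = 9.81×(5.05 − 0.66) = 43.066 kPa.
Initial effective stress: σ'_0 = σ_v − u = 96.39 − 43.066 = 53.324 kPa.
Stress increase at mid-clay by the 2:1 spreading method:
Δσ = qBL/((B+z)(L+z)) = 201×4×4/((4+5.05)(4+5.05)) = 39.266 kPa
Final effective stress: σ'_f = 53.324 + 39.266 = 92.59 kPa.
σ'_f = 92.59 ≤ σ'_p = 141 kPa, so the clay remains overconsolidated and only the recompression index applies:
S_c = C_r·H/(1+e₀)·log₁₀(σ'_f/σ'_0) = 0.078×3.5/1.67×log₁₀(92.59/53.324)
    = 0.16347 × 0.23964 = 0.03917 m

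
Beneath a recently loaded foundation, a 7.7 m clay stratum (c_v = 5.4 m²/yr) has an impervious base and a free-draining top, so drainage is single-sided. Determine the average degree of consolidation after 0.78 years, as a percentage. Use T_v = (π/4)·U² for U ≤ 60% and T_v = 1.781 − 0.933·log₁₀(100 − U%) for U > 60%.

Drainage path length: H_d = H = 7.7 m (single drainage).
T_v = c_v·t/H_d² = 5.4×0.78/7.7² = 0.071041.
T_v = 0.071041 corresponds to the U ≤ 60% branch:
U = √(4T_v/π) = 0.3008

U ≈ 30.1 %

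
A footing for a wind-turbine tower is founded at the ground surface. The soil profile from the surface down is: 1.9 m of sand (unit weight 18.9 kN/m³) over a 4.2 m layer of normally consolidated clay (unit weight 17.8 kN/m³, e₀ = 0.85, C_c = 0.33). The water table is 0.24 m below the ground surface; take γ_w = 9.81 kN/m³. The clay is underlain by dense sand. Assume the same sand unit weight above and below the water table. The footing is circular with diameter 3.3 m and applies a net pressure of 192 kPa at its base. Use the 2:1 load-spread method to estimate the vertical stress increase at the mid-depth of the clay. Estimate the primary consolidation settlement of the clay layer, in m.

Mid-depth of clay below the ground surface: z = 1.9 + 4.2/2 = 4 m.
Total vertical stress at mid-clay: σ_v = 18.9×1.9 + 17.8×2.1 = 73.29 kPa.
Pore pressure: u = 9.81×(4 − 0.24) = 36.886 kPa.
Initial effective stress: σ'_0 = σ_v − u = 73.29 − 36.886 = 36.404 kPa.
Stress increase at mid-clay by the 2:1 spreading method:
Δσ ≈ qD²/(D+z)² = 192×3.3²/(3.3+4)² = 39.236 kPa
Final effective stress: σ'_f = σ'_0 + Δσ = 36.404 + 39.236 = 75.64 kPa.
Normally consolidated clay, so the full stress increment lies on the virgin compression line:
S_c = C_c·H/(1+e₀)·log₁₀(σ'_f/σ'_0) = 0.33×4.2/(1+0.85)×log₁₀(75.64/36.404)
    = 0.74919 × 0.3176 = 0.2379 m

S_c ≈ 0.238 m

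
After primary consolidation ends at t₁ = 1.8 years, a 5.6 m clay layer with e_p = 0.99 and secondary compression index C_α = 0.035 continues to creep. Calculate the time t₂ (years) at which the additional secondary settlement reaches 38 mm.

t₂ ≈ 4.38 years

S_s = C_α·H/(1+e_p)·log₁₀(t₂/t₁) ⇒ log₁₀(t₂/t₁) = S_s·(1+e_p)/(C_α·H).
log₁₀(t₂/t₁) = 0.038 × (1+0.99) / (0.035×5.6) = 0.3858
t₂ = t₁ × 10^0.3858 = 1.8 × 2.431 = 4.376 years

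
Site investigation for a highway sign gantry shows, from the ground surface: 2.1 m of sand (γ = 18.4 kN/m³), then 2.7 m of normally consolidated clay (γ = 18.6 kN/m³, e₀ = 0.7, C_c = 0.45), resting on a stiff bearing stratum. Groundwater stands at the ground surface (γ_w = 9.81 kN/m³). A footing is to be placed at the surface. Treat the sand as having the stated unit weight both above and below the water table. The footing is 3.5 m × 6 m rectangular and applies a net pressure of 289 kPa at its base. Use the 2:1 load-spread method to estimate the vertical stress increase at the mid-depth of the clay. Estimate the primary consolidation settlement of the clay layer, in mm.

Mid-depth of clay below the ground surface: z = 2.1 + 2.7/2 = 3.45 m.
Total vertical stress at mid-clay: σ_v = 18.4×2.1 + 18.6×1.35 = 63.75 kPa.
Pore pressure: u = 9.81×(3.45 − 0) = 33.845 kPa.
Initial effective stress: σ'_0 = σ_v − u = 63.75 − 33.845 = 29.905 kPa.
Stress increase at mid-clay by the 2:1 spreading method:
Δσ = qBL/((B+z)(L+z)) = 289×3.5×6/((3.5+3.45)(6+3.45)) = 92.406 kPa
Final effective stress: σ'_f = σ'_0 + Δσ = 29.905 + 92.406 = 122.31 kPa.
Normally consolidated clay, so the full stress increment lies on the virgin compression line:
S_c = C_c·H/(1+e₀)·log₁₀(σ'_f/σ'_0) = 0.45×2.7/(1+0.7)×log₁₀(122.31/29.905)
    = 0.71471 × 0.61172 = 0.4372 m

S_c ≈ 437 mm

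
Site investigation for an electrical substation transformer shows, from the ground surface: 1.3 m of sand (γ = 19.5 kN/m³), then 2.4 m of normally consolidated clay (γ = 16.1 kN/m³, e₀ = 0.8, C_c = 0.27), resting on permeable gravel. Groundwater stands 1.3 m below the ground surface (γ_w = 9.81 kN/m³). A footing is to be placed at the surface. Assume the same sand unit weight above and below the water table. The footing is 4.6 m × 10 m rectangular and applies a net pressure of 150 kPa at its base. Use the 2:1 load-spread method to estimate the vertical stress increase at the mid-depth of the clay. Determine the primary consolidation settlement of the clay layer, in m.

Mid-depth of clay below the ground surface: z = 1.3 + 2.4/2 = 2.5 m.
Total vertical stress at mid-clay: σ_v = 19.5×1.3 + 16.1×1.2 = 44.67 kPa.
Pore pressure: u = 9.81×(2.5 − 1.3) = 11.772 kPa.
Initial effective stress: σ'_0 = σ_v − u = 44.67 − 11.772 = 32.898 kPa.
Stress increase at mid-clay by the 2:1 spreading method:
Δσ = qBL/((B+z)(L+z)) = 150×4.6×10/((4.6+2.5)(10+2.5)) = 77.746 kPa
Final effective stress: σ'_f = σ'_0 + Δσ = 32.898 + 77.746 = 110.64 kPa.
Normally consolidated clay, so the full stress increment lies on the virgin compression line:
S_c = C_c·H/(1+e₀)·log₁₀(σ'_f/σ'_0) = 0.27×2.4/(1+0.8)×log₁₀(110.64/32.898)
    = 0.36 × 0.52674 = 0.1896 m

S_c ≈ 0.19 m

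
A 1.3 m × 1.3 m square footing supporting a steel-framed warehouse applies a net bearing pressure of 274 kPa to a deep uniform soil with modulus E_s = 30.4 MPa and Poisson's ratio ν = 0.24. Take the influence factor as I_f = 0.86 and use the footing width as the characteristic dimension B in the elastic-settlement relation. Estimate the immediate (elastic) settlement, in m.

S_e ≈ 0.0095 m

Immediate (elastic) settlement: S_e = q·B·(1−ν²)/E_s · I_f.
E_s = 30.4 MPa = 30400 kPa.
S_e = 274 × 1.3 × (1 − 0.24²) / 30400 × 0.86
    = 274 × 1.3 × 0.9424 / 30400 × 0.86
    = 0.009496 m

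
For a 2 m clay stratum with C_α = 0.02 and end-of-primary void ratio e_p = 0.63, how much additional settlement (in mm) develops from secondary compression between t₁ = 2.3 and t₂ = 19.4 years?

Secondary compression: S_s = C_α·H/(1+e_p)·log₁₀(t₂/t₁)
S_s = 0.02×2/(1+0.63)×log₁₀(19.4/2.3)
    = 0.02454 × 0.9261 = 0.02273 m

S_s ≈ 22.7 mm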